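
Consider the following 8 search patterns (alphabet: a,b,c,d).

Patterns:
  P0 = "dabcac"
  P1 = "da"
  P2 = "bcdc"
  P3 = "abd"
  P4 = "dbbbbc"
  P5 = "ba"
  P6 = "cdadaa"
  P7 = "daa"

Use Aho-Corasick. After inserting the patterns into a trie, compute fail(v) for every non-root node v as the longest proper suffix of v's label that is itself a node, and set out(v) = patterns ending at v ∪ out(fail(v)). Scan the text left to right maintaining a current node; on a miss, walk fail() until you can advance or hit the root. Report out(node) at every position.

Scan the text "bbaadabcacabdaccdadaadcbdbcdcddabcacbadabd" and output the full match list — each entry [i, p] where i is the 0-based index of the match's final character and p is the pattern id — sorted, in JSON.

Build:
Trie (insert patterns):
  0='ε' goto a→11 b→7 c→20 d→1
  1='d' goto a→2 b→14
  2='da' goto a→26 b→3  [P1 ends]
  3='dab' goto c→4
  4='dabc' goto a→5
  5='dabca' goto c→6
  6='dabcac' goto ·  [P0 ends]
  7='b' goto a→19 c→8
  8='bc' goto d→9
  9='bcd' goto c→10
  10='bcdc' goto ·  [P2 ends]
  11='a' goto b→12
  12='ab' goto d→13
  13='abd' goto ·  [P3 ends]
  14='db' goto b→15
  15='dbb' goto b→16
  16='dbbb' goto b→17
  17='dbbbb' goto c→18
  18='dbbbbc' goto ·  [P4 ends]
  19='ba' goto ·  [P5 ends]
  20='c' goto d→21
  21='cd' goto a→22
  22='cda' goto d→23
  23='cdad' goto a→24
  24='cdada' goto a→25
  25='cdadaa' goto ·  [P6 ends]
  26='daa' goto ·  [P7 ends]

BFS fail/out derivation:
  fail(1) 'd': from fail(0)=0 chase 'd': 0 ⇒ 0;  out=∅∪out(0)=∅
  fail(7) 'b': from fail(0)=0 chase 'b': 0 ⇒ 0;  out=∅∪out(0)=∅
  fail(11) 'a': from fail(0)=0 chase 'a': 0 ⇒ 0;  out=∅∪out(0)=∅
  fail(20) 'c': from fail(0)=0 chase 'c': 0 ⇒ 0;  out=∅∪out(0)=∅
  fail(2) 'da': from fail(1)=0 chase 'a': 0 ⇒ 11;  out={1}∪out(11)={1}
  fail(8) 'bc': from fail(7)=0 chase 'c': 0 ⇒ 20;  out=∅∪out(20)=∅
  fail(12) 'ab': from fail(11)=0 chase 'b': 0 ⇒ 7;  out=∅∪out(7)=∅
  fail(14) 'db': from fail(1)=0 chase 'b': 0 ⇒ 7;  out=∅∪out(7)=∅
  fail(19) 'ba': from fail(7)=0 chase 'a': 0 ⇒ 11;  out={5}∪out(11)={5}
  fail(21) 'cd': from fail(20)=0 chase 'd': 0 ⇒ 1;  out=∅∪out(1)=∅
  fail(3) 'dab': from fail(2)=11 chase 'b': 11 ⇒ 12;  out=∅∪out(12)=∅
  fail(9) 'bcd': from fail(8)=20 chase 'd': 20 ⇒ 21;  out=∅∪out(21)=∅
  fail(13) 'abd': from fail(12)=7 chase 'd': 7→0 ⇒ 1;  out={3}∪out(1)={3}
  fail(15) 'dbb': from fail(14)=7 chase 'b': 7→0 ⇒ 7;  out=∅∪out(7)=∅
  fail(22) 'cda': from fail(21)=1 chase 'a': 1 ⇒ 2;  out=∅∪out(2)={1}
  fail(26) 'daa': from fail(2)=11 chase 'a': 11→0 ⇒ 11;  out={7}∪out(11)={7}
  fail(4) 'dabc': from fail(3)=12 chase 'c': 12→7 ⇒ 8;  out=∅∪out(8)=∅
  fail(10) 'bcdc': from fail(9)=21 chase 'c': 21→1→0 ⇒ 20;  out={2}∪out(20)={2}
  fail(16) 'dbbb': from fail(15)=7 chase 'b': 7→0 ⇒ 7;  out=∅∪out(7)=∅
  fail(23) 'cdad': from fail(22)=2 chase 'd': 2→11→0 ⇒ 1;  out=∅∪out(1)=∅
  fail(5) 'dabca': from fail(4)=8 chase 'a': 8→20→0 ⇒ 11;  out=∅∪out(11)=∅
  fail(17) 'dbbbb': from fail(16)=7 chase 'b': 7→0 ⇒ 7;  out=∅∪out(7)=∅
  fail(24) 'cdada': from fail(23)=1 chase 'a': 1 ⇒ 2;  out=∅∪out(2)={1}
  fail(6) 'dabcac': from fail(5)=11 chase 'c': 11→0 ⇒ 20;  out={0}∪out(20)={0}
  fail(18) 'dbbbbc': from fail(17)=7 chase 'c': 7 ⇒ 8;  out={4}∪out(8)={4}
  fail(25) 'cdadaa': from fail(24)=2 chase 'a': 2 ⇒ 26;  out={6}∪out(26)={6,7}

Run:
i=0 'b': node 0→7
i=1 'b': node 7→7 ·f
i=2 'a': node 7→19  ** P5@[1:2]
i=3 'a': node 19→11 ·f
i=4 'd': node 11→1 ·f
i=5 'a': node 1→2  ** P1@[4:5]
i=6 'b': node 2→3
i=7 'c': node 3→4
i=8 'a': node 4→5
i=9 'c': node 5→6  ** P0@[4:9]
i=10 'a': node 6→11 ·f
i=11 'b': node 11→12
i=12 'd': node 12→13  ** P3@[10:12]
i=13 'a': node 13→2 ·f  ** P1@[12:13]
i=14 'c': node 2→20 ·f
i=15 'c': node 20→20 ·f
i=16 'd': node 20→21
i=17 'a': node 21→22  ** P1@[16:17]
i=18 'd': node 22→23
i=19 'a': node 23→24  ** P1@[18:19]
i=20 'a': node 24→25  ** P6@[15:20],P7@[18:20]
i=21 'd': node 25→1 ·f
i=22 'c': node 1→20 ·f
i=23 'b': node 20→7 ·f
i=24 'd': node 7→1 ·f
i=25 'b': node 1→14
i=26 'c': node 14→8 ·f
i=27 'd': node 8→9
i=28 'c': node 9→10  ** P2@[25:28]
i=29 'd': node 10→21 ·f
i=30 'd': node 21→1 ·f
i=31 'a': node 1→2  ** P1@[30:31]
i=32 'b': node 2→3
i=33 'c': node 3→4
i=34 'a': node 4→5
i=35 'c': node 5→6  ** P0@[30:35]
i=36 'b': node 6→7 ·f
i=37 'a': node 7→19  ** P5@[36:37]
i=38 'd': node 19→1 ·f
i=39 'a': node 1→2  ** P1@[38:39]
i=40 'b': node 2→3
i=41 'd': node 3→13 ·f  ** P3@[39:41]

Result: [[2,5],[5,1],[9,0],[12,3],[13,1],[17,1],[19,1],[20,6],[20,7],[28,2],[31,1],[35,0],[37,5],[39,1],[41,3]]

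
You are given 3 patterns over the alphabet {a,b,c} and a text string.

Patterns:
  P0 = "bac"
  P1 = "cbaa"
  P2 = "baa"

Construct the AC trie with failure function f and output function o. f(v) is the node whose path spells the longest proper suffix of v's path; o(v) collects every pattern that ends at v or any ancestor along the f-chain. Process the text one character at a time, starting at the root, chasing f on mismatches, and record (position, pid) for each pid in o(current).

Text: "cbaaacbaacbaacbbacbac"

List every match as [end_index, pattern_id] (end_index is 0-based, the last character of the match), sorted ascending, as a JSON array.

Build automaton:
Trie nodes:
  n0 'ε': b→1 c→4
  n1 'b': a→2
  n2 'ba': a→8 c→3
  n3 'bac': ·  [P0 ends]
  n4 'c': b→5
  n5 'cb': a→6
  n6 'cba': a→7
  n7 'cbaa': ·  [P1 ends]
  n8 'baa': ·  [P2 ends]

Failure links (BFS by depth):
  fail(1) 'b': from fail(0)=0 chase 'b': 0 ⇒ 0;  out=∅∪out(0)=∅
  fail(4) 'c': from fail(0)=0 chase 'c': 0 ⇒ 0;  out=∅∪out(0)=∅
  fail(2) 'ba': from fail(1)=0 chase 'a': 0 ⇒ 0;  out=∅∪out(0)=∅
  fail(5) 'cb': from fail(4)=0 chase 'b': 0 ⇒ 1;  out=∅∪out(1)=∅
  fail(3) 'bac': from fail(2)=0 chase 'c': 0 ⇒ 4;  out={0}∪out(4)={0}
  fail(6) 'cba': from fail(5)=1 chase 'a': 1 ⇒ 2;  out=∅∪out(2)=∅
  fail(8) 'baa': from fail(2)=0 chase 'a': 0 ⇒ 0;  out={2}∪out(0)={2}
  fail(7) 'cbaa': from fail(6)=2 chase 'a': 2 ⇒ 8;  out={1}∪out(8)={1,2}

Run:
i=0 'c': node 0→4
i=1 'b': node 4→5
i=2 'a': node 5→6
i=3 'a': node 6→7  emit P1@[0:3],P2@[1:3]
i=4 'a': node 7→0 (via fail)
i=5 'c': node 0→4
i=6 'b': node 4→5
i=7 'a': node 5→6
i=8 'a': node 6→7  emit P1@[5:8],P2@[6:8]
i=9 'c': node 7→4 (via fail)
i=10 'b': node 4→5
i=11 'a': node 5→6
i=12 'a': node 6→7  emit P1@[9:12],P2@[10:12]
i=13 'c': node 7→4 (via fail)
i=14 'b': node 4→5
i=15 'b': node 5→1 (via fail)
i=16 'a': node 1→2
i=17 'c': node 2→3  emit P0@[15:17]
i=18 'b': node 3→5 (via fail)
i=19 'a': node 5→6
i=20 'c': node 6→3 (via fail)  emit P0@[18:20]

Matches: [[3,1],[3,2],[8,1],[8,2],[12,1],[12,2],[17,0],[20,0]]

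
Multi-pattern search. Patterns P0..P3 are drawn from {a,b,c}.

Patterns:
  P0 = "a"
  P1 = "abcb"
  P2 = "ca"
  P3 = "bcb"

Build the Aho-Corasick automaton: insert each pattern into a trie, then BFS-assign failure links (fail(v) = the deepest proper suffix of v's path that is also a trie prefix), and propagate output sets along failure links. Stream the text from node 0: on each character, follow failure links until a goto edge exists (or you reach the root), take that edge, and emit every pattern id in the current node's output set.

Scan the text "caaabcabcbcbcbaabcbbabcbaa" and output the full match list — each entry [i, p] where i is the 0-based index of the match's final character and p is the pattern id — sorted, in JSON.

Construct AC machine:
Trie (insert patterns):
  0='ε' goto a→1 b→7 c→5
  1='a' goto b→2  ←P0
  2='ab' goto c→3
  3='abc' goto b→4
  4='abcb' goto ·  ←P1
  5='c' goto a→6
  6='ca' goto ·  ←P2
  7='b' goto c→8
  8='bc' goto b→9
  9='bcb' goto ·  ←P3

BFS fail/out derivation:
  fail(1) 'a': from fail(0)=0 chase 'a': 0 ⇒ 0;  out={0}∪out(0)={0}
  fail(5) 'c': from fail(0)=0 chase 'c': 0 ⇒ 0;  out=∅∪out(0)=∅
  fail(7) 'b': from fail(0)=0 chase 'b': 0 ⇒ 0;  out=∅∪out(0)=∅
  fail(2) 'ab': from fail(1)=0 chase 'b': 0 ⇒ 7;  out=∅∪out(7)=∅
  fail(6) 'ca': from fail(5)=0 chase 'a': 0 ⇒ 1;  out={2}∪out(1)={0,2}
  fail(8) 'bc': from fail(7)=0 chase 'c': 0 ⇒ 5;  out=∅∪out(5)=∅
  fail(3) 'abc': from fail(2)=7 chase 'c': 7 ⇒ 8;  out=∅∪out(8)=∅
  fail(9) 'bcb': from fail(8)=5 chase 'b': 5→0 ⇒ 7;  out={3}∪out(7)={3}
  fail(4) 'abcb': from fail(3)=8 chase 'b': 8 ⇒ 9;  out={1}∪out(9)={1,3}

Run:
pos 0 'c': at 5
pos 1 'a': at 6  ** P0@[1:1],P2@[0:1]
pos 2 'a': at 1 (via fail)  ** P0@[2:2]
pos 3 'a': at 1 (via fail)  ** P0@[3:3]
pos 4 'b': at 2
pos 5 'c': at 3
pos 6 'a': at 6 (via fail)  ** P0@[6:6],P2@[5:6]
pos 7 'b': at 2 (via fail)
pos 8 'c': at 3
pos 9 'b': at 4  ** P1@[6:9],P3@[7:9]
pos 10 'c': at 8 (via fail)
pos 11 'b': at 9  ** P3@[9:11]
pos 12 'c': at 8 (via fail)
pos 13 'b': at 9  ** P3@[11:13]
pos 14 'a': at 1 (via fail)  ** P0@[14:14]
pos 15 'a': at 1 (via fail)  ** P0@[15:15]
pos 16 'b': at 2
pos 17 'c': at 3
pos 18 'b': at 4  ** P1@[15:18],P3@[16:18]
pos 19 'b': at 7 (via fail)
pos 20 'a': at 1 (via fail)  ** P0@[20:20]
pos 21 'b': at 2
pos 22 'c': at 3
pos 23 'b': at 4  ** P1@[20:23],P3@[21:23]
pos 24 'a': at 1 (via fail)  ** P0@[24:24]
pos 25 'a': at 1 (via fail)  ** P0@[25:25]

All matches (sorted): [[1,0],[1,2],[2,0],[3,0],[6,0],[6,2],[9,1],[9,3],[11,3],[13,3],[14,0],[15,0],[18,1],[18,3],[20,0],[23,1],[23,3],[24,0],[25,0]]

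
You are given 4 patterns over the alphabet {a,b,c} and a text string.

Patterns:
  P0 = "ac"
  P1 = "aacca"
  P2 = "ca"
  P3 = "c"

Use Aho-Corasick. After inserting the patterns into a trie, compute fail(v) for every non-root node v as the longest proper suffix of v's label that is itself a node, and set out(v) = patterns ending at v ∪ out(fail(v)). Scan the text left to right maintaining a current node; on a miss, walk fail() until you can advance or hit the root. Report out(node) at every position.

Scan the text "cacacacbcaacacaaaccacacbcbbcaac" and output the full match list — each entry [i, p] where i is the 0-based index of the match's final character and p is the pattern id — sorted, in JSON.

Build:
Trie (insert patterns):
  0='ε' goto a→1 c→7
  1='a' goto a→3 c→2
  2='ac' goto ·  [P0 ends]
  3='aa' goto c→4
  4='aac' goto c→5
  5='aacc' goto a→6
  6='aacca' goto ·  [P1 ends]
  7='c' goto a→8  [P3 ends]
  8='ca' goto ·  [P2 ends]

Failure links (BFS by depth):
  fail(1) 'a': from fail(0)=0 chase 'a': 0 ⇒ 0;  out=∅∪out(0)=∅
  fail(7) 'c': from fail(0)=0 chase 'c': 0 ⇒ 0;  out={3}∪out(0)={3}
  fail(2) 'ac': from fail(1)=0 chase 'c': 0 ⇒ 7;  out={0}∪out(7)={0,3}
  fail(3) 'aa': from fail(1)=0 chase 'a': 0 ⇒ 1;  out=∅∪out(1)=∅
  fail(8) 'ca': from fail(7)=0 chase 'a': 0 ⇒ 1;  out={2}∪out(1)={2}
  fail(4) 'aac': from fail(3)=1 chase 'c': 1 ⇒ 2;  out=∅∪out(2)={0,3}
  fail(5) 'aacc': from fail(4)=2 chase 'c': 2→7→0 ⇒ 7;  out=∅∪out(7)={3}
  fail(6) 'aacca': from fail(5)=7 chase 'a': 7 ⇒ 8;  out={1}∪out(8)={1,2}

Run:
[0] read 'c'  n0⇒n7  emit P3@[0:0]
[1] read 'a'  n7⇒n8  emit P2@[0:1]
[2] read 'c'  n8⇒n2 (via fail)  emit P0@[1:2],P3@[2:2]
[3] read 'a'  n2⇒n8 (via fail)  emit P2@[2:3]
[4] read 'c'  n8⇒n2 (via fail)  emit P0@[3:4],P3@[4:4]
[5] read 'a'  n2⇒n8 (via fail)  emit P2@[4:5]
[6] read 'c'  n8⇒n2 (via fail)  emit P0@[5:6],P3@[6:6]
[7] read 'b'  n2⇒n0 (via fail)
[8] read 'c'  n0⇒n7  emit P3@[8:8]
[9] read 'a'  n7⇒n8  emit P2@[8:9]
[10] read 'a'  n8⇒n3 (via fail)
[11] read 'c'  n3⇒n4  emit P0@[10:11],P3@[11:11]
[12] read 'a'  n4⇒n8 (via fail)  emit P2@[11:12]
[13] read 'c'  n8⇒n2 (via fail)  emit P0@[12:13],P3@[13:13]
[14] read 'a'  n2⇒n8 (via fail)  emit P2@[13:14]
[15] read 'a'  n8⇒n3 (via fail)
[16] read 'a'  n3⇒n3 (via fail)
[17] read 'c'  n3⇒n4  emit P0@[16:17],P3@[17:17]
[18] read 'c'  n4⇒n5  emit P3@[18:18]
[19] read 'a'  n5⇒n6  emit P1@[15:19],P2@[18:19]
[20] read 'c'  n6⇒n2 (via fail)  emit P0@[19:20],P3@[20:20]
[21] read 'a'  n2⇒n8 (via fail)  emit P2@[20:21]
[22] read 'c'  n8⇒n2 (via fail)  emit P0@[21:22],P3@[22:22]
[23] read 'b'  n2⇒n0 (via fail)
[24] read 'c'  n0⇒n7  emit P3@[24:24]
[25] read 'b'  n7⇒n0 (via fail)
[26] read 'b'  n0⇒n0
[27] read 'c'  n0⇒n7  emit P3@[27:27]
[28] read 'a'  n7⇒n8  emit P2@[27:28]
[29] read 'a'  n8⇒n3 (via fail)
[30] read 'c'  n3⇒n4  emit P0@[29:30],P3@[30:30]

Matches: [[0,3],[1,2],[2,0],[2,3],[3,2],[4,0],[4,3],[5,2],[6,0],[6,3],[8,3],[9,2],[11,0],[11,3],[12,2],[13,0],[13,3],[14,2],[17,0],[17,3],[18,3],[19,1],[19,2],[20,0],[20,3],[21,2],[22,0],[22,3],[24,3],[27,3],[28,2],[30,0],[30,3]]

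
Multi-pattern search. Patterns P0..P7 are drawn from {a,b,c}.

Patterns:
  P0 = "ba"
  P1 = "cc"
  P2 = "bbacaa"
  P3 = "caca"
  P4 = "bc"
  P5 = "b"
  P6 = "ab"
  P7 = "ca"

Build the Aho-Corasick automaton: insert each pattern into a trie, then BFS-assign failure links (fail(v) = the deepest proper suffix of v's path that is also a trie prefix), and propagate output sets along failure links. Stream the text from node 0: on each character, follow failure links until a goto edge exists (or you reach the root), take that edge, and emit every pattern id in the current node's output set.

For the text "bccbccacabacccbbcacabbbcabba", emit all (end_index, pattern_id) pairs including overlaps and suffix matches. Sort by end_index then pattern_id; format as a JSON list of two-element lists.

Build:
Trie (insert patterns):
  n0 'ε': a→14 b→1 c→3
  n1 'b': a→2 b→5 c→13  [P5 ends]
  n2 'ba': ·  [P0 ends]
  n3 'c': a→10 c→4
  n4 'cc': ·  [P1 ends]
  n5 'bb': a→6
  n6 'bba': c→7
  n7 'bbac': a→8
  n8 'bbaca': a→9
  n9 'bbacaa': ·  [P2 ends]
  n10 'ca': c→11  [P7 ends]
  n11 'cac': a→12
  n12 'caca': ·  [P3 ends]
  n13 'bc': ·  [P4 ends]
  n14 'a': b→15
  n15 'ab': ·  [P6 ends]

Failure links (BFS by depth):
  n1('b'): parent n0 fail=0; on 'b' 0 → fail=0;  out {5}∪∅={5}
  n3('c'): parent n0 fail=0; on 'c' 0 → fail=0;  out ∅∪∅=∅
  n14('a'): parent n0 fail=0; on 'a' 0 → fail=0;  out ∅∪∅=∅
  n2('ba'): parent n1 fail=0; on 'a' 0 → fail=14;  out {0}∪∅={0}
  n4('cc'): parent n3 fail=0; on 'c' 0 → fail=3;  out {1}∪∅={1}
  n5('bb'): parent n1 fail=0; on 'b' 0 → fail=1;  out ∅∪{5}={5}
  n10('ca'): parent n3 fail=0; on 'a' 0 → fail=14;  out {7}∪∅={7}
  n13('bc'): parent n1 fail=0; on 'c' 0 → fail=3;  out {4}∪∅={4}
  n15('ab'): parent n14 fail=0; on 'b' 0 → fail=1;  out {6}∪{5}={5,6}
  n6('bba'): parent n5 fail=1; on 'a' 1 → fail=2;  out ∅∪{0}={0}
  n11('cac'): parent n10 fail=14; on 'c' 14→0 → fail=3;  out ∅∪∅=∅
  n7('bbac'): parent n6 fail=2; on 'c' 2→14→0 → fail=3;  out ∅∪∅=∅
  n12('caca'): parent n11 fail=3; on 'a' 3 → fail=10;  out {3}∪{7}={3,7}
  n8('bbaca'): parent n7 fail=3; on 'a' 3 → fail=10;  out ∅∪{7}={7}
  n9('bbacaa'): parent n8 fail=10; on 'a' 10→14→0 → fail=14;  out {2}∪∅={2}

Text stream:
i=0 'b': node 0→1  emit P5@[0:0]
i=1 'c': node 1→13  emit P4@[0:1]
i=2 'c': node 13→4 (fail-walked)  emit P1@[1:2]
i=3 'b': node 4→1 (fail-walked)  emit P5@[3:3]
i=4 'c': node 1→13  emit P4@[3:4]
i=5 'c': node 13→4 (fail-walked)  emit P1@[4:5]
i=6 'a': node 4→10 (fail-walked)  emit P7@[5:6]
i=7 'c': node 10→11
i=8 'a': node 11→12  emit P3@[5:8],P7@[7:8]
i=9 'b': node 12→15 (fail-walked)  emit P5@[9:9],P6@[8:9]
i=10 'a': node 15→2 (fail-walked)  emit P0@[9:10]
i=11 'c': node 2→3 (fail-walked)
i=12 'c': node 3→4  emit P1@[11:12]
i=13 'c': node 4→4 (fail-walked)  emit P1@[12:13]
i=14 'b': node 4→1 (fail-walked)  emit P5@[14:14]
i=15 'b': node 1→5  emit P5@[15:15]
i=16 'c': node 5→13 (fail-walked)  emit P4@[15:16]
i=17 'a': node 13→10 (fail-walked)  emit P7@[16:17]
i=18 'c': node 10→11
i=19 'a': node 11→12  emit P3@[16:19],P7@[18:19]
i=20 'b': node 12→15 (fail-walked)  emit P5@[20:20],P6@[19:20]
i=21 'b': node 15→5 (fail-walked)  emit P5@[21:21]
i=22 'b': node 5→5 (fail-walked)  emit P5@[22:22]
i=23 'c': node 5→13 (fail-walked)  emit P4@[22:23]
i=24 'a': node 13→10 (fail-walked)  emit P7@[23:24]
i=25 'b': node 10→15 (fail-walked)  emit P5@[25:25],P6@[24:25]
i=26 'b': node 15→5 (fail-walked)  emit P5@[26:26]
i=27 'a': node 5→6  emit P0@[26:27]

Result: [[0,5],[1,4],[2,1],[3,5],[4,4],[5,1],[6,7],[8,3],[8,7],[9,5],[9,6],[10,0],[12,1],[13,1],[14,5],[15,5],[16,4],[17,7],[19,3],[19,7],[20,5],[20,6],[21,5],[22,5],[23,4],[24,7],[25,5],[25,6],[26,5],[27,0]]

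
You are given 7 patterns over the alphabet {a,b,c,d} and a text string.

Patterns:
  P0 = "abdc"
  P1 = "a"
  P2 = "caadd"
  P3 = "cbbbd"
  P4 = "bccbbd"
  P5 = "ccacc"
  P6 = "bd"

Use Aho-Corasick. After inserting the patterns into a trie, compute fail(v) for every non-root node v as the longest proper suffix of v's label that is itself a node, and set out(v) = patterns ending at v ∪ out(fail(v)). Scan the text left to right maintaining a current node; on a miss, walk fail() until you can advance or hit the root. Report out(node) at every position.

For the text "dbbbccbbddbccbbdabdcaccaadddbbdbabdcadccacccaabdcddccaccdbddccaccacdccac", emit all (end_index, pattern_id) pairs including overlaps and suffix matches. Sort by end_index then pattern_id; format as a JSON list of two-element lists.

Build:
Trie nodes:
  0='ε' goto a→1 b→14 c→5
  1='a' goto b→2  ←P1
  2='ab' goto d→3
  3='abd' goto c→4
  4='abdc' goto ·  ←P0
  5='c' goto a→6 b→10 c→20
  6='ca' goto a→7
  7='caa' goto d→8
  8='caad' goto d→9
  9='caadd' goto ·  ←P2
  10='cb' goto b→11
  11='cbb' goto b→12
  12='cbbb' goto d→13
  13='cbbbd' goto ·  ←P3
  14='b' goto c→15 d→24
  15='bc' goto c→16
  16='bcc' goto b→17
  17='bccb' goto b→18
  18='bccbb' goto d→19
  19='bccbbd' goto ·  ←P4
  20='cc' goto a→21
  21='cca' goto c→22
  22='ccac' goto c→23
  23='ccacc' goto ·  ←P5
  24='bd' goto ·  ←P6

Failure links (BFS by depth):
  fail(1) 'a': from fail(0)=0 chase 'a': 0 ⇒ 0;  out={1}∪out(0)={1}
  fail(5) 'c': from fail(0)=0 chase 'c': 0 ⇒ 0;  out=∅∪out(0)=∅
  fail(14) 'b': from fail(0)=0 chase 'b': 0 ⇒ 0;  out=∅∪out(0)=∅
  fail(2) 'ab': from fail(1)=0 chase 'b': 0 ⇒ 14;  out=∅∪out(14)=∅
  fail(6) 'ca': from fail(5)=0 chase 'a': 0 ⇒ 1;  out=∅∪out(1)={1}
  fail(10) 'cb': from fail(5)=0 chase 'b': 0 ⇒ 14;  out=∅∪out(14)=∅
  fail(15) 'bc': from fail(14)=0 chase 'c': 0 ⇒ 5;  out=∅∪out(5)=∅
  fail(20) 'cc': from fail(5)=0 chase 'c': 0 ⇒ 5;  out=∅∪out(5)=∅
  fail(24) 'bd': from fail(14)=0 chase 'd': 0 ⇒ 0;  out={6}∪out(0)={6}
  fail(3) 'abd': from fail(2)=14 chase 'd': 14 ⇒ 24;  out=∅∪out(24)={6}
  fail(7) 'caa': from fail(6)=1 chase 'a': 1→0 ⇒ 1;  out=∅∪out(1)={1}
  fail(11) 'cbb': from fail(10)=14 chase 'b': 14→0 ⇒ 14;  out=∅∪out(14)=∅
  fail(16) 'bcc': from fail(15)=5 chase 'c': 5 ⇒ 20;  out=∅∪out(20)=∅
  fail(21) 'cca': from fail(20)=5 chase 'a': 5 ⇒ 6;  out=∅∪out(6)={1}
  fail(4) 'abdc': from fail(3)=24 chase 'c': 24→0 ⇒ 5;  out={0}∪out(5)={0}
  fail(8) 'caad': from fail(7)=1 chase 'd': 1→0 ⇒ 0;  out=∅∪out(0)=∅
  fail(12) 'cbbb': from fail(11)=14 chase 'b': 14→0 ⇒ 14;  out=∅∪out(14)=∅
  fail(17) 'bccb': from fail(16)=20 chase 'b': 20→5 ⇒ 10;  out=∅∪out(10)=∅
  fail(22) 'ccac': from fail(21)=6 chase 'c': 6→1→0 ⇒ 5;  out=∅∪out(5)=∅
  fail(9) 'caadd': from fail(8)=0 chase 'd': 0 ⇒ 0;  out={2}∪out(0)={2}
  fail(13) 'cbbbd': from fail(12)=14 chase 'd': 14 ⇒ 24;  out={3}∪out(24)={3,6}
  fail(18) 'bccbb': from fail(17)=10 chase 'b': 10 ⇒ 11;  out=∅∪out(11)=∅
  fail(23) 'ccacc': from fail(22)=5 chase 'c': 5 ⇒ 20;  out={5}∪out(20)={5}
  fail(19) 'bccbbd': from fail(18)=11 chase 'd': 11→14 ⇒ 24;  out={4}∪out(24)={4,6}

Run:
i=0 'd': node 0→0
i=1 'b': node 0→14
i=2 'b': node 14→14 (fail-walked)
i=3 'b': node 14→14 (fail-walked)
i=4 'c': node 14→15
i=5 'c': node 15→16
i=6 'b': node 16→17
i=7 'b': node 17→18
i=8 'd': node 18→19  emit P4@[3:8],P6@[7:8]
i=9 'd': node 19→0 (fail-walked)
i=10 'b': node 0→14
i=11 'c': node 14→15
i=12 'c': node 15→16
i=13 'b': node 16→17
i=14 'b': node 17→18
i=15 'd': node 18→19  emit P4@[10:15],P6@[14:15]
i=16 'a': node 19→1 (fail-walked)  emit P1@[16:16]
i=17 'b': node 1→2
i=18 'd': node 2→3  emit P6@[17:18]
i=19 'c': node 3→4  emit P0@[16:19]
i=20 'a': node 4→6 (fail-walked)  emit P1@[20:20]
i=21 'c': node 6→5 (fail-walked)
i=22 'c': node 5→20
i=23 'a': node 20→21  emit P1@[23:23]
i=24 'a': node 21→7 (fail-walked)  emit P1@[24:24]
i=25 'd': node 7→8
i=26 'd': node 8→9  emit P2@[22:26]
i=27 'd': node 9→0 (fail-walked)
i=28 'b': node 0→14
i=29 'b': node 14→14 (fail-walked)
i=30 'd': node 14→24  emit P6@[29:30]
i=31 'b': node 24→14 (fail-walked)
i=32 'a': node 14→1 (fail-walked)  emit P1@[32:32]
i=33 'b': node 1→2
i=34 'd': node 2→3  emit P6@[33:34]
i=35 'c': node 3→4  emit P0@[32:35]
i=36 'a': node 4→6 (fail-walked)  emit P1@[36:36]
i=37 'd': node 6→0 (fail-walked)
i=38 'c': node 0→5
i=39 'c': node 5→20
i=40 'a': node 20→21  emit P1@[40:40]
i=41 'c': node 21→22
i=42 'c': node 22→23  emit P5@[38:42]
i=43 'c': node 23→20 (fail-walked)
i=44 'a': node 20→21  emit P1@[44:44]
i=45 'a': node 21→7 (fail-walked)  emit P1@[45:45]
i=46 'b': node 7→2 (fail-walked)
i=47 'd': node 2→3  emit P6@[46:47]
i=48 'c': node 3→4  emit P0@[45:48]
i=49 'd': node 4→0 (fail-walked)
i=50 'd': node 0→0
i=51 'c': node 0→5
i=52 'c': node 5→20
i=53 'a': node 20→21  emit P1@[53:53]
i=54 'c': node 21→22
i=55 'c': node 22→23  emit P5@[51:55]
i=56 'd': node 23→0 (fail-walked)
i=57 'b': node 0→14
i=58 'd': node 14→24  emit P6@[57:58]
i=59 'd': node 24→0 (fail-walked)
i=60 'c': node 0→5
i=61 'c': node 5→20
i=62 'a': node 20→21  emit P1@[62:62]
i=63 'c': node 21→22
i=64 'c': node 22→23  emit P5@[60:64]
i=65 'a': node 23→21 (fail-walked)  emit P1@[65:65]
i=66 'c': node 21→22
i=67 'd': node 22→0 (fail-walked)
i=68 'c': node 0→5
i=69 'c': node 5→20
i=70 'a': node 20→21  emit P1@[70:70]
i=71 'c': node 21→22

Result: [[8,4],[8,6],[15,4],[15,6],[16,1],[18,6],[19,0],[20,1],[23,1],[24,1],[26,2],[30,6],[32,1],[34,6],[35,0],[36,1],[40,1],[42,5],[44,1],[45,1],[47,6],[48,0],[53,1],[55,5],[58,6],[62,1],[64,5],[65,1],[70,1]]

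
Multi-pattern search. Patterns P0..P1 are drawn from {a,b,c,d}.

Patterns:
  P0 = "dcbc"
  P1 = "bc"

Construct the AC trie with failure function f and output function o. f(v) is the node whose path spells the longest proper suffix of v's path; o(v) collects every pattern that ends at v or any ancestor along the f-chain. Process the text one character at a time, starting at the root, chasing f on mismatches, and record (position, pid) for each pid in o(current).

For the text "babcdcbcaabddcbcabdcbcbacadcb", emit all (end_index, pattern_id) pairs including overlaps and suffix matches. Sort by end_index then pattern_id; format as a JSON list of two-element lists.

Build:
Trie (insert patterns):
  n0 'ε': b→5 d→1
  n1 'd': c→2
  n2 'dc': b→3
  n3 'dcb': c→4
  n4 'dcbc': ·  ←P0
  n5 'b': c→6
  n6 'bc': ·  ←P1

Failure links (BFS by depth):
  fail(1) 'd': from fail(0)=0 chase 'd': 0 ⇒ 0;  out=∅∪out(0)=∅
  fail(5) 'b': from fail(0)=0 chase 'b': 0 ⇒ 0;  out=∅∪out(0)=∅
  fail(2) 'dc': from fail(1)=0 chase 'c': 0 ⇒ 0;  out=∅∪out(0)=∅
  fail(6) 'bc': from fail(5)=0 chase 'c': 0 ⇒ 0;  out={1}∪out(0)={1}
  fail(3) 'dcb': from fail(2)=0 chase 'b': 0 ⇒ 5;  out=∅∪out(5)=∅
  fail(4) 'dcbc': from fail(3)=5 chase 'c': 5 ⇒ 6;  out={0}∪out(6)={0,1}

Text stream:
pos 0 'b': at 5
pos 1 'a': at 0 ·f
pos 2 'b': at 5
pos 3 'c': at 6  emit P1@[2:3]
pos 4 'd': at 1 ·f
pos 5 'c': at 2
pos 6 'b': at 3
pos 7 'c': at 4  emit P0@[4:7],P1@[6:7]
pos 8 'a': at 0 ·f
pos 9 'a': at 0
pos 10 'b': at 5
pos 11 'd': at 1 ·f
pos 12 'd': at 1 ·f
pos 13 'c': at 2
pos 14 'b': at 3
pos 15 'c': at 4  emit P0@[12:15],P1@[14:15]
pos 16 'a': at 0 ·f
pos 17 'b': at 5
pos 18 'd': at 1 ·f
pos 19 'c': at 2
pos 20 'b': at 3
pos 21 'c': at 4  emit P0@[18:21],P1@[20:21]
pos 22 'b': at 5 ·f
pos 23 'a': at 0 ·f
pos 24 'c': at 0
pos 25 'a': at 0
pos 26 'd': at 1
pos 27 'c': at 2
pos 28 'b': at 3

Matches: [[3,1],[7,0],[7,1],[15,0],[15,1],[21,0],[21,1]]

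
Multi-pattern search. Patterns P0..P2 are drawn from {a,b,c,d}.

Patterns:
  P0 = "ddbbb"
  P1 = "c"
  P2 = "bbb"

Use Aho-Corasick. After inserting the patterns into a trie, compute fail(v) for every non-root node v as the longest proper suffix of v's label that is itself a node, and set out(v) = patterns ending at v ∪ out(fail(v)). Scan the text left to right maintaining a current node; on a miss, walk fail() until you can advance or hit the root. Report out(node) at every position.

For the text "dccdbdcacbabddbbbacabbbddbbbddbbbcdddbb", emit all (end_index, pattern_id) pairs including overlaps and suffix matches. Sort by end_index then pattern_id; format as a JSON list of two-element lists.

Build automaton:
Trie nodes:
  0='ε' goto b→7 c→6 d→1
  1='d' goto d→2
  2='dd' goto b→3
  3='ddb' goto b→4
  4='ddbb' goto b→5
  5='ddbbb' goto ·  [P0 ends]
  6='c' goto ·  [P1 ends]
  7='b' goto b→8
  8='bb' goto b→9
  9='bbb' goto ·  [P2 ends]

BFS fail/out derivation:
  n1('d'): parent n0 fail=0; on 'd' 0 → fail=0;  out ∅∪∅=∅
  n6('c'): parent n0 fail=0; on 'c' 0 → fail=0;  out {1}∪∅={1}
  n7('b'): parent n0 fail=0; on 'b' 0 → fail=0;  out ∅∪∅=∅
  n2('dd'): parent n1 fail=0; on 'd' 0 → fail=1;  out ∅∪∅=∅
  n8('bb'): parent n7 fail=0; on 'b' 0 → fail=7;  out ∅∪∅=∅
  n3('ddb'): parent n2 fail=1; on 'b' 1→0 → fail=7;  out ∅∪∅=∅
  n9('bbb'): parent n8 fail=7; on 'b' 7 → fail=8;  out {2}∪∅={2}
  n4('ddbb'): parent n3 fail=7; on 'b' 7 → fail=8;  out ∅∪∅=∅
  n5('ddbbb'): parent n4 fail=8; on 'b' 8 → fail=9;  out {0}∪{2}={0,2}

Run:
pos 0 'd': at 1
pos 1 'c': at 6 ·f  emit P1@[1:1]
pos 2 'c': at 6 ·f  emit P1@[2:2]
pos 3 'd': at 1 ·f
pos 4 'b': at 7 ·f
pos 5 'd': at 1 ·f
pos 6 'c': at 6 ·f  emit P1@[6:6]
pos 7 'a': at 0 ·f
pos 8 'c': at 6  emit P1@[8:8]
pos 9 'b': at 7 ·f
pos 10 'a': at 0 ·f
pos 11 'b': at 7
pos 12 'd': at 1 ·f
pos 13 'd': at 2
pos 14 'b': at 3
pos 15 'b': at 4
pos 16 'b': at 5  emit P0@[12:16],P2@[14:16]
pos 17 'a': at 0 ·f
pos 18 'c': at 6  emit P1@[18:18]
pos 19 'a': at 0 ·f
pos 20 'b': at 7
pos 21 'b': at 8
pos 22 'b': at 9  emit P2@[20:22]
pos 23 'd': at 1 ·f
pos 24 'd': at 2
pos 25 'b': at 3
pos 26 'b': at 4
pos 27 'b': at 5  emit P0@[23:27],P2@[25:27]
pos 28 'd': at 1 ·f
pos 29 'd': at 2
pos 30 'b': at 3
pos 31 'b': at 4
pos 32 'b': at 5  emit P0@[28:32],P2@[30:32]
pos 33 'c': at 6 ·f  emit P1@[33:33]
pos 34 'd': at 1 ·f
pos 35 'd': at 2
pos 36 'd': at 2 ·f
pos 37 'b': at 3
pos 38 'b': at 4

Matches: [[1,1],[2,1],[6,1],[8,1],[16,0],[16,2],[18,1],[22,2],[27,0],[27,2],[32,0],[32,2],[33,1]]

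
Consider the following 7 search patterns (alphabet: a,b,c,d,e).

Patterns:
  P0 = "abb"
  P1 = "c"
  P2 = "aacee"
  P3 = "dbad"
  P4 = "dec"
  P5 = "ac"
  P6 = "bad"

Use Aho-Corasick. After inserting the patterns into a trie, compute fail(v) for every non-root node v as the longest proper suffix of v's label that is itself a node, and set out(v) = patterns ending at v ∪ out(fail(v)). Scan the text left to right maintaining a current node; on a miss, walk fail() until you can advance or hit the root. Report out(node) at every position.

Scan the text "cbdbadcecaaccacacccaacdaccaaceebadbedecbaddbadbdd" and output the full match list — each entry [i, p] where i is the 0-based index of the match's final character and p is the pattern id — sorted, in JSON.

Build:
Trie (insert patterns):
  0='ε' goto a→1 b→16 c→4 d→9
  1='a' goto a→5 b→2 c→15
  2='ab' goto b→3
  3='abb' goto ·  [P0 ends]
  4='c' goto ·  [P1 ends]
  5='aa' goto c→6
  6='aac' goto e→7
  7='aace' goto e→8
  8='aacee' goto ·  [P2 ends]
  9='d' goto b→10 e→13
  10='db' goto a→11
  11='dba' goto d→12
  12='dbad' goto ·  [P3 ends]
  13='de' goto c→14
  14='dec' goto ·  [P4 ends]
  15='ac' goto ·  [P5 ends]
  16='b' goto a→17
  17='ba' goto d→18
  18='bad' goto ·  [P6 ends]

BFS fail/out derivation:
  fail(1) 'a': from fail(0)=0 chase 'a': 0 ⇒ 0;  out=∅∪out(0)=∅
  fail(4) 'c': from fail(0)=0 chase 'c': 0 ⇒ 0;  out={1}∪out(0)={1}
  fail(9) 'd': from fail(0)=0 chase 'd': 0 ⇒ 0;  out=∅∪out(0)=∅
  fail(16) 'b': from fail(0)=0 chase 'b': 0 ⇒ 0;  out=∅∪out(0)=∅
  fail(2) 'ab': from fail(1)=0 chase 'b': 0 ⇒ 16;  out=∅∪out(16)=∅
  fail(5) 'aa': from fail(1)=0 chase 'a': 0 ⇒ 1;  out=∅∪out(1)=∅
  fail(10) 'db': from fail(9)=0 chase 'b': 0 ⇒ 16;  out=∅∪out(16)=∅
  fail(13) 'de': from fail(9)=0 chase 'e': 0 ⇒ 0;  out=∅∪out(0)=∅
  fail(15) 'ac': from fail(1)=0 chase 'c': 0 ⇒ 4;  out={5}∪out(4)={1,5}
  fail(17) 'ba': from fail(16)=0 chase 'a': 0 ⇒ 1;  out=∅∪out(1)=∅
  fail(3) 'abb': from fail(2)=16 chase 'b': 16→0 ⇒ 16;  out={0}∪out(16)={0}
  fail(6) 'aac': from fail(5)=1 chase 'c': 1 ⇒ 15;  out=∅∪out(15)={1,5}
  fail(11) 'dba': from fail(10)=16 chase 'a': 16 ⇒ 17;  out=∅∪out(17)=∅
  fail(14) 'dec': from fail(13)=0 chase 'c': 0 ⇒ 4;  out={4}∪out(4)={1,4}
  fail(18) 'bad': from fail(17)=1 chase 'd': 1→0 ⇒ 9;  out={6}∪out(9)={6}
  fail(7) 'aace': from fail(6)=15 chase 'e': 15→4→0 ⇒ 0;  out=∅∪out(0)=∅
  fail(12) 'dbad': from fail(11)=17 chase 'd': 17 ⇒ 18;  out={3}∪out(18)={3,6}
  fail(8) 'aacee': from fail(7)=0 chase 'e': 0 ⇒ 0;  out={2}∪out(0)={2}

Scan:
pos 0 'c': at 4  emit P1@[0:0]
pos 1 'b': at 16 ·f
pos 2 'd': at 9 ·f
pos 3 'b': at 10
pos 4 'a': at 11
pos 5 'd': at 12  emit P3@[2:5],P6@[3:5]
pos 6 'c': at 4 ·f  emit P1@[6:6]
pos 7 'e': at 0 ·f
pos 8 'c': at 4  emit P1@[8:8]
pos 9 'a': at 1 ·f
pos 10 'a': at 5
pos 11 'c': at 6  emit P1@[11:11],P5@[10:11]
pos 12 'c': at 4 ·f  emit P1@[12:12]
pos 13 'a': at 1 ·f
pos 14 'c': at 15  emit P1@[14:14],P5@[13:14]
pos 15 'a': at 1 ·f
pos 16 'c': at 15  emit P1@[16:16],P5@[15:16]
pos 17 'c': at 4 ·f  emit P1@[17:17]
pos 18 'c': at 4 ·f  emit P1@[18:18]
pos 19 'a': at 1 ·f
pos 20 'a': at 5
pos 21 'c': at 6  emit P1@[21:21],P5@[20:21]
pos 22 'd': at 9 ·f
pos 23 'a': at 1 ·f
pos 24 'c': at 15  emit P1@[24:24],P5@[23:24]
pos 25 'c': at 4 ·f  emit P1@[25:25]
pos 26 'a': at 1 ·f
pos 27 'a': at 5
pos 28 'c': at 6  emit P1@[28:28],P5@[27:28]
pos 29 'e': at 7
pos 30 'e': at 8  emit P2@[26:30]
pos 31 'b': at 16 ·f
pos 32 'a': at 17
pos 33 'd': at 18  emit P6@[31:33]
pos 34 'b': at 10 ·f
pos 35 'e': at 0 ·f
pos 36 'd': at 9
pos 37 'e': at 13
pos 38 'c': at 14  emit P1@[38:38],P4@[36:38]
pos 39 'b': at 16 ·f
pos 40 'a': at 17
pos 41 'd': at 18  emit P6@[39:41]
pos 42 'd': at 9 ·f
pos 43 'b': at 10
pos 44 'a': at 11
pos 45 'd': at 12  emit P3@[42:45],P6@[43:45]
pos 46 'b': at 10 ·f
pos 47 'd': at 9 ·f
pos 48 'd': at 9 ·f

Matches: [[0,1],[5,3],[5,6],[6,1],[8,1],[11,1],[11,5],[12,1],[14,1],[14,5],[16,1],[16,5],[17,1],[18,1],[21,1],[21,5],[24,1],[24,5],[25,1],[28,1],[28,5],[30,2],[33,6],[38,1],[38,4],[41,6],[45,3],[45,6]]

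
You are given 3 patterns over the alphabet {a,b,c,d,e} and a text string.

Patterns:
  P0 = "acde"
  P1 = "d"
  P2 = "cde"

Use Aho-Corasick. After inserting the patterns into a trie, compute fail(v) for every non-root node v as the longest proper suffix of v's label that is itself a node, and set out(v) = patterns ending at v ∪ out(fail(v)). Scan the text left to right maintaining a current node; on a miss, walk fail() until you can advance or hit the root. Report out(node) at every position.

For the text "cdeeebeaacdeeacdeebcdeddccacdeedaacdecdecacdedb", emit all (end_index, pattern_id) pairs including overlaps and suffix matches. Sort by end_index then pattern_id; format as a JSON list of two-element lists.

Build:
Trie nodes:
  0='ε' goto a→1 c→6 d→5
  1='a' goto c→2
  2='ac' goto d→3
  3='acd' goto e→4
  4='acde' goto ·  [P0 ends]
  5='d' goto ·  [P1 ends]
  6='c' goto d→7
  7='cd' goto e→8
  8='cde' goto ·  [P2 ends]

Failure links (BFS by depth):
  fail(1) 'a': from fail(0)=0 chase 'a': 0 ⇒ 0;  out=∅∪out(0)=∅
  fail(5) 'd': from fail(0)=0 chase 'd': 0 ⇒ 0;  out={1}∪out(0)={1}
  fail(6) 'c': from fail(0)=0 chase 'c': 0 ⇒ 0;  out=∅∪out(0)=∅
  fail(2) 'ac': from fail(1)=0 chase 'c': 0 ⇒ 6;  out=∅∪out(6)=∅
  fail(7) 'cd': from fail(6)=0 chase 'd': 0 ⇒ 5;  out=∅∪out(5)={1}
  fail(3) 'acd': from fail(2)=6 chase 'd': 6 ⇒ 7;  out=∅∪out(7)={1}
  fail(8) 'cde': from fail(7)=5 chase 'e': 5→0 ⇒ 0;  out={2}∪out(0)={2}
  fail(4) 'acde': from fail(3)=7 chase 'e': 7 ⇒ 8;  out={0}∪out(8)={0,2}

Run:
i=0 'c': node 0→6
i=1 'd': node 6→7  emit P1@[1:1]
i=2 'e': node 7→8  emit P2@[0:2]
i=3 'e': node 8→0 (via fail)
i=4 'e': node 0→0
i=5 'b': node 0→0
i=6 'e': node 0→0
i=7 'a': node 0→1
i=8 'a': node 1→1 (via fail)
i=9 'c': node 1→2
i=10 'd': node 2→3  emit P1@[10:10]
i=11 'e': node 3→4  emit P0@[8:11],P2@[9:11]
i=12 'e': node 4→0 (via fail)
i=13 'a': node 0→1
i=14 'c': node 1→2
i=15 'd': node 2→3  emit P1@[15:15]
i=16 'e': node 3→4  emit P0@[13:16],P2@[14:16]
i=17 'e': node 4→0 (via fail)
i=18 'b': node 0→0
i=19 'c': node 0→6
i=20 'd': node 6→7  emit P1@[20:20]
i=21 'e': node 7→8  emit P2@[19:21]
i=22 'd': node 8→5 (via fail)  emit P1@[22:22]
i=23 'd': node 5→5 (via fail)  emit P1@[23:23]
i=24 'c': node 5→6 (via fail)
i=25 'c': node 6→6 (via fail)
i=26 'a': node 6→1 (via fail)
i=27 'c': node 1→2
i=28 'd': node 2→3  emit P1@[28:28]
i=29 'e': node 3→4  emit P0@[26:29],P2@[27:29]
i=30 'e': node 4→0 (via fail)
i=31 'd': node 0→5  emit P1@[31:31]
i=32 'a': node 5→1 (via fail)
i=33 'a': node 1→1 (via fail)
i=34 'c': node 1→2
i=35 'd': node 2→3  emit P1@[35:35]
i=36 'e': node 3→4  emit P0@[33:36],P2@[34:36]
i=37 'c': node 4→6 (via fail)
i=38 'd': node 6→7  emit P1@[38:38]
i=39 'e': node 7→8  emit P2@[37:39]
i=40 'c': node 8→6 (via fail)
i=41 'a': node 6→1 (via fail)
i=42 'c': node 1→2
i=43 'd': node 2→3  emit P1@[43:43]
i=44 'e': node 3→4  emit P0@[41:44],P2@[42:44]
i=45 'd': node 4→5 (via fail)  emit P1@[45:45]
i=46 'b': node 5→0 (via fail)

Result: [[1,1],[2,2],[10,1],[11,0],[11,2],[15,1],[16,0],[16,2],[20,1],[21,2],[22,1],[23,1],[28,1],[29,0],[29,2],[31,1],[35,1],[36,0],[36,2],[38,1],[39,2],[43,1],[44,0],[44,2],[45,1]]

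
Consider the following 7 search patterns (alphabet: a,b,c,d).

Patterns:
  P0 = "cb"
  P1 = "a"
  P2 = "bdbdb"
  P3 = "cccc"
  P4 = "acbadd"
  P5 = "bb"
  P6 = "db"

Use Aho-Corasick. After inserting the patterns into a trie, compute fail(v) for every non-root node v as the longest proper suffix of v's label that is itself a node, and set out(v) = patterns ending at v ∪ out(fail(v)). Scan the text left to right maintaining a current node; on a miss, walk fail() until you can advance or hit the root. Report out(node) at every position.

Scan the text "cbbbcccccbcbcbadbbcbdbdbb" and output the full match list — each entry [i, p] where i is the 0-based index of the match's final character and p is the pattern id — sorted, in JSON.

Construct AC machine:
Trie (insert patterns):
  0='ε' goto a→3 b→4 c→1 d→18
  1='c' goto b→2 c→9
  2='cb' goto ·  [P0 ends]
  3='a' goto c→12  [P1 ends]
  4='b' goto b→17 d→5
  5='bd' goto b→6
  6='bdb' goto d→7
  7='bdbd' goto b→8
  8='bdbdb' goto ·  [P2 ends]
  9='cc' goto c→10
  10='ccc' goto c→11
  11='cccc' goto ·  [P3 ends]
  12='ac' goto b→13
  13='acb' goto a→14
  14='acba' goto d→15
  15='acbad' goto d→16
  16='acbadd' goto ·  [P4 ends]
  17='bb' goto ·  [P5 ends]
  18='d' goto b→19
  19='db' goto ·  [P6 ends]

BFS fail/out derivation:
  fail(1) 'c': from fail(0)=0 chase 'c': 0 ⇒ 0;  out=∅∪out(0)=∅
  fail(3) 'a': from fail(0)=0 chase 'a': 0 ⇒ 0;  out={1}∪out(0)={1}
  fail(4) 'b': from fail(0)=0 chase 'b': 0 ⇒ 0;  out=∅∪out(0)=∅
  fail(18) 'd': from fail(0)=0 chase 'd': 0 ⇒ 0;  out=∅∪out(0)=∅
  fail(2) 'cb': from fail(1)=0 chase 'b': 0 ⇒ 4;  out={0}∪out(4)={0}
  fail(5) 'bd': from fail(4)=0 chase 'd': 0 ⇒ 18;  out=∅∪out(18)=∅
  fail(9) 'cc': from fail(1)=0 chase 'c': 0 ⇒ 1;  out=∅∪out(1)=∅
  fail(12) 'ac': from fail(3)=0 chase 'c': 0 ⇒ 1;  out=∅∪out(1)=∅
  fail(17) 'bb': from fail(4)=0 chase 'b': 0 ⇒ 4;  out={5}∪out(4)={5}
  fail(19) 'db': from fail(18)=0 chase 'b': 0 ⇒ 4;  out={6}∪out(4)={6}
  fail(6) 'bdb': from fail(5)=18 chase 'b': 18 ⇒ 19;  out=∅∪out(19)={6}
  fail(10) 'ccc': from fail(9)=1 chase 'c': 1 ⇒ 9;  out=∅∪out(9)=∅
  fail(13) 'acb': from fail(12)=1 chase 'b': 1 ⇒ 2;  out=∅∪out(2)={0}
  fail(7) 'bdbd': from fail(6)=19 chase 'd': 19→4 ⇒ 5;  out=∅∪out(5)=∅
  fail(11) 'cccc': from fail(10)=9 chase 'c': 9 ⇒ 10;  out={3}∪out(10)={3}
  fail(14) 'acba': from fail(13)=2 chase 'a': 2→4→0 ⇒ 3;  out=∅∪out(3)={1}
  fail(8) 'bdbdb': from fail(7)=5 chase 'b': 5 ⇒ 6;  out={2}∪out(6)={2,6}
  fail(15) 'acbad': from fail(14)=3 chase 'd': 3→0 ⇒ 18;  out=∅∪out(18)=∅
  fail(16) 'acbadd': from fail(15)=18 chase 'd': 18→0 ⇒ 18;  out={4}∪out(18)={4}

Run:
pos 0 'c': at 1
pos 1 'b': at 2  → match P0@[0:1]
pos 2 'b': at 17 (fail-walked)  → match P5@[1:2]
pos 3 'b': at 17 (fail-walked)  → match P5@[2:3]
pos 4 'c': at 1 (fail-walked)
pos 5 'c': at 9
pos 6 'c': at 10
pos 7 'c': at 11  → match P3@[4:7]
pos 8 'c': at 11 (fail-walked)  → match P3@[5:8]
pos 9 'b': at 2 (fail-walked)  → match P0@[8:9]
pos 10 'c': at 1 (fail-walked)
pos 11 'b': at 2  → match P0@[10:11]
pos 12 'c': at 1 (fail-walked)
pos 13 'b': at 2  → match P0@[12:13]
pos 14 'a': at 3 (fail-walked)  → match P1@[14:14]
pos 15 'd': at 18 (fail-walked)
pos 16 'b': at 19  → match P6@[15:16]
pos 17 'b': at 17 (fail-walked)  → match P5@[16:17]
pos 18 'c': at 1 (fail-walked)
pos 19 'b': at 2  → match P0@[18:19]
pos 20 'd': at 5 (fail-walked)
pos 21 'b': at 6  → match P6@[20:21]
pos 22 'd': at 7
pos 23 'b': at 8  → match P2@[19:23],P6@[22:23]
pos 24 'b': at 17 (fail-walked)  → match P5@[23:24]

Result: [[1,0],[2,5],[3,5],[7,3],[8,3],[9,0],[11,0],[13,0],[14,1],[16,6],[17,5],[19,0],[21,6],[23,2],[23,6],[24,5]]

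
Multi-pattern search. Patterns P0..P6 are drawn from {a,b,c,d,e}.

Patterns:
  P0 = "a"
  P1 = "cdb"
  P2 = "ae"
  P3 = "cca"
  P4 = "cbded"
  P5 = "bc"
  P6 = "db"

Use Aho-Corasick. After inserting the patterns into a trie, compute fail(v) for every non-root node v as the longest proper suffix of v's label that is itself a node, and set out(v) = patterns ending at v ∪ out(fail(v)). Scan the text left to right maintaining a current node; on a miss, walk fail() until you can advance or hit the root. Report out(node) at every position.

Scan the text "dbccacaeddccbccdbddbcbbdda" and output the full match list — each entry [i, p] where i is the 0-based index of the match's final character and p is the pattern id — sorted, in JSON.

Construct AC machine:
Trie nodes:
  0='ε' goto a→1 b→12 c→2 d→14
  1='a' goto e→5  ←P0
  2='c' goto b→8 c→6 d→3
  3='cd' goto b→4
  4='cdb' goto ·  ←P1
  5='ae' goto ·  ←P2
  6='cc' goto a→7
  7='cca' goto ·  ←P3
  8='cb' goto d→9
  9='cbd' goto e→10
  10='cbde' goto d→11
  11='cbded' goto ·  ←P4
  12='b' goto c→13
  13='bc' goto ·  ←P5
  14='d' goto b→15
  15='db' goto ·  ←P6

Failure links (BFS by depth):
  n1('a'): parent n0 fail=0; on 'a' 0 → fail=0;  out {0}∪∅={0}
  n2('c'): parent n0 fail=0; on 'c' 0 → fail=0;  out ∅∪∅=∅
  n12('b'): parent n0 fail=0; on 'b' 0 → fail=0;  out ∅∪∅=∅
  n14('d'): parent n0 fail=0; on 'd' 0 → fail=0;  out ∅∪∅=∅
  n3('cd'): parent n2 fail=0; on 'd' 0 → fail=14;  out ∅∪∅=∅
  n5('ae'): parent n1 fail=0; on 'e' 0 → fail=0;  out {2}∪∅={2}
  n6('cc'): parent n2 fail=0; on 'c' 0 → fail=2;  out ∅∪∅=∅
  n8('cb'): parent n2 fail=0; on 'b' 0 → fail=12;  out ∅∪∅=∅
  n13('bc'): parent n12 fail=0; on 'c' 0 → fail=2;  out {5}∪∅={5}
  n15('db'): parent n14 fail=0; on 'b' 0 → fail=12;  out {6}∪∅={6}
  n4('cdb'): parent n3 fail=14; on 'b' 14 → fail=15;  out {1}∪{6}={1,6}
  n7('cca'): parent n6 fail=2; on 'a' 2→0 → fail=1;  out {3}∪{0}={0,3}
  n9('cbd'): parent n8 fail=12; on 'd' 12→0 → fail=14;  out ∅∪∅=∅
  n10('cbde'): parent n9 fail=14; on 'e' 14→0 → fail=0;  out ∅∪∅=∅
  n11('cbded'): parent n10 fail=0; on 'd' 0 → fail=14;  out {4}∪∅={4}

Run:
i=0 'd': node 0→14
i=1 'b': node 14→15  emit P6@[0:1]
i=2 'c': node 15→13 (fail-walked)  emit P5@[1:2]
i=3 'c': node 13→6 (fail-walked)
i=4 'a': node 6→7  emit P0@[4:4],P3@[2:4]
i=5 'c': node 7→2 (fail-walked)
i=6 'a': node 2→1 (fail-walked)  emit P0@[6:6]
i=7 'e': node 1→5  emit P2@[6:7]
i=8 'd': node 5→14 (fail-walked)
i=9 'd': node 14→14 (fail-walked)
i=10 'c': node 14→2 (fail-walked)
i=11 'c': node 2→6
i=12 'b': node 6→8 (fail-walked)
i=13 'c': node 8→13 (fail-walked)  emit P5@[12:13]
i=14 'c': node 13→6 (fail-walked)
i=15 'd': node 6→3 (fail-walked)
i=16 'b': node 3→4  emit P1@[14:16],P6@[15:16]
i=17 'd': node 4→14 (fail-walked)
i=18 'd': node 14→14 (fail-walked)
i=19 'b': node 14→15  emit P6@[18:19]
i=20 'c': node 15→13 (fail-walked)  emit P5@[19:20]
i=21 'b': node 13→8 (fail-walked)
i=22 'b': node 8→12 (fail-walked)
i=23 'd': node 12→14 (fail-walked)
i=24 'd': node 14→14 (fail-walked)
i=25 'a': node 14→1 (fail-walked)  emit P0@[25:25]

Result: [[1,6],[2,5],[4,0],[4,3],[6,0],[7,2],[13,5],[16,1],[16,6],[19,6],[20,5],[25,0]]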